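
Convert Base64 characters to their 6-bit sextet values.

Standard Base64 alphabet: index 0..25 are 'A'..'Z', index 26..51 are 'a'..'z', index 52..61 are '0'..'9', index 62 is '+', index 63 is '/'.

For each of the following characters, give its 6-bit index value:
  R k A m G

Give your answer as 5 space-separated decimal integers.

Answer: 17 36 0 38 6

Derivation:
'R': A..Z range, ord('R') − ord('A') = 17
'k': a..z range, 26 + ord('k') − ord('a') = 36
'A': A..Z range, ord('A') − ord('A') = 0
'm': a..z range, 26 + ord('m') − ord('a') = 38
'G': A..Z range, ord('G') − ord('A') = 6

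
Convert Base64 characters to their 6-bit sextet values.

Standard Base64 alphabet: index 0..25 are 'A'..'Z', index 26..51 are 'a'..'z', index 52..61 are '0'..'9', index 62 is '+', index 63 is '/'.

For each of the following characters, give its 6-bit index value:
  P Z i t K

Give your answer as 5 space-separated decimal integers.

Answer: 15 25 34 45 10

Derivation:
'P': A..Z range, ord('P') − ord('A') = 15
'Z': A..Z range, ord('Z') − ord('A') = 25
'i': a..z range, 26 + ord('i') − ord('a') = 34
't': a..z range, 26 + ord('t') − ord('a') = 45
'K': A..Z range, ord('K') − ord('A') = 10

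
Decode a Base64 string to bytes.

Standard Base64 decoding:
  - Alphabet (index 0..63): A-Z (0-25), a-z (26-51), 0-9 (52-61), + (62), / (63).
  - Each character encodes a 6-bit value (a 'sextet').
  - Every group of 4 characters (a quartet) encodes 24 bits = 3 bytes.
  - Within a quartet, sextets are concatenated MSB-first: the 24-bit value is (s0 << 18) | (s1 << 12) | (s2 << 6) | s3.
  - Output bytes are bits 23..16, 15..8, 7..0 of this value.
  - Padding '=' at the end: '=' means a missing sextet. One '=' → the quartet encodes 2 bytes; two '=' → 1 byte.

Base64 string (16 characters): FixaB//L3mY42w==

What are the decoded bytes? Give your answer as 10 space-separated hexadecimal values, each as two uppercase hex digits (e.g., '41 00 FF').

After char 0 ('F'=5): chars_in_quartet=1 acc=0x5 bytes_emitted=0
After char 1 ('i'=34): chars_in_quartet=2 acc=0x162 bytes_emitted=0
After char 2 ('x'=49): chars_in_quartet=3 acc=0x58B1 bytes_emitted=0
After char 3 ('a'=26): chars_in_quartet=4 acc=0x162C5A -> emit 16 2C 5A, reset; bytes_emitted=3
After char 4 ('B'=1): chars_in_quartet=1 acc=0x1 bytes_emitted=3
After char 5 ('/'=63): chars_in_quartet=2 acc=0x7F bytes_emitted=3
After char 6 ('/'=63): chars_in_quartet=3 acc=0x1FFF bytes_emitted=3
After char 7 ('L'=11): chars_in_quartet=4 acc=0x7FFCB -> emit 07 FF CB, reset; bytes_emitted=6
After char 8 ('3'=55): chars_in_quartet=1 acc=0x37 bytes_emitted=6
After char 9 ('m'=38): chars_in_quartet=2 acc=0xDE6 bytes_emitted=6
After char 10 ('Y'=24): chars_in_quartet=3 acc=0x37998 bytes_emitted=6
After char 11 ('4'=56): chars_in_quartet=4 acc=0xDE6638 -> emit DE 66 38, reset; bytes_emitted=9
After char 12 ('2'=54): chars_in_quartet=1 acc=0x36 bytes_emitted=9
After char 13 ('w'=48): chars_in_quartet=2 acc=0xDB0 bytes_emitted=9
Padding '==': partial quartet acc=0xDB0 -> emit DB; bytes_emitted=10

Answer: 16 2C 5A 07 FF CB DE 66 38 DB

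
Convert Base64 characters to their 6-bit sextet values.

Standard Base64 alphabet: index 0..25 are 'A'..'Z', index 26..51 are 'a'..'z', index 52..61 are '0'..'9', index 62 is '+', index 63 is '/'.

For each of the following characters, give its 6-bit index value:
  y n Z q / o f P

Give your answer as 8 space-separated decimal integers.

Answer: 50 39 25 42 63 40 31 15

Derivation:
'y': a..z range, 26 + ord('y') − ord('a') = 50
'n': a..z range, 26 + ord('n') − ord('a') = 39
'Z': A..Z range, ord('Z') − ord('A') = 25
'q': a..z range, 26 + ord('q') − ord('a') = 42
'/': index 63
'o': a..z range, 26 + ord('o') − ord('a') = 40
'f': a..z range, 26 + ord('f') − ord('a') = 31
'P': A..Z range, ord('P') − ord('A') = 15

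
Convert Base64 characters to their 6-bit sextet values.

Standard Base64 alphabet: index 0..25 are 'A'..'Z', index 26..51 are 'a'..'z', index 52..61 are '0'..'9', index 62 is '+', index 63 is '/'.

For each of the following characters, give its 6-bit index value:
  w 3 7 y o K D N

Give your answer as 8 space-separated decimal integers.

'w': a..z range, 26 + ord('w') − ord('a') = 48
'3': 0..9 range, 52 + ord('3') − ord('0') = 55
'7': 0..9 range, 52 + ord('7') − ord('0') = 59
'y': a..z range, 26 + ord('y') − ord('a') = 50
'o': a..z range, 26 + ord('o') − ord('a') = 40
'K': A..Z range, ord('K') − ord('A') = 10
'D': A..Z range, ord('D') − ord('A') = 3
'N': A..Z range, ord('N') − ord('A') = 13

Answer: 48 55 59 50 40 10 3 13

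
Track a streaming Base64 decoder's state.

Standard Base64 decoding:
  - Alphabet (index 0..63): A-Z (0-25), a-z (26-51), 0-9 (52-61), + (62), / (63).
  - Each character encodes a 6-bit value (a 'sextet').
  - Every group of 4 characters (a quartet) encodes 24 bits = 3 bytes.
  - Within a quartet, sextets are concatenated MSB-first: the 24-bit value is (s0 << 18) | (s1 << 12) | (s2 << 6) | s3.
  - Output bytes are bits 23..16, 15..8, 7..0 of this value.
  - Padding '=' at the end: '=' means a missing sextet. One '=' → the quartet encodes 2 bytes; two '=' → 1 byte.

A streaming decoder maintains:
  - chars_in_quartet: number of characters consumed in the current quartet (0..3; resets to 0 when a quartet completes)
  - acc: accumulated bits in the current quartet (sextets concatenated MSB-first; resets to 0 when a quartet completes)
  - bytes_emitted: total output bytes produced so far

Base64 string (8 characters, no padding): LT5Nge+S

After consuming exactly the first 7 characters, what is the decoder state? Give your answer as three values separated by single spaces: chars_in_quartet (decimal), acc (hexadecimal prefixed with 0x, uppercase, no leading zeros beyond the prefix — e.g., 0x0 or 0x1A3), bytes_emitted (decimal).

After char 0 ('L'=11): chars_in_quartet=1 acc=0xB bytes_emitted=0
After char 1 ('T'=19): chars_in_quartet=2 acc=0x2D3 bytes_emitted=0
After char 2 ('5'=57): chars_in_quartet=3 acc=0xB4F9 bytes_emitted=0
After char 3 ('N'=13): chars_in_quartet=4 acc=0x2D3E4D -> emit 2D 3E 4D, reset; bytes_emitted=3
After char 4 ('g'=32): chars_in_quartet=1 acc=0x20 bytes_emitted=3
After char 5 ('e'=30): chars_in_quartet=2 acc=0x81E bytes_emitted=3
After char 6 ('+'=62): chars_in_quartet=3 acc=0x207BE bytes_emitted=3

Answer: 3 0x207BE 3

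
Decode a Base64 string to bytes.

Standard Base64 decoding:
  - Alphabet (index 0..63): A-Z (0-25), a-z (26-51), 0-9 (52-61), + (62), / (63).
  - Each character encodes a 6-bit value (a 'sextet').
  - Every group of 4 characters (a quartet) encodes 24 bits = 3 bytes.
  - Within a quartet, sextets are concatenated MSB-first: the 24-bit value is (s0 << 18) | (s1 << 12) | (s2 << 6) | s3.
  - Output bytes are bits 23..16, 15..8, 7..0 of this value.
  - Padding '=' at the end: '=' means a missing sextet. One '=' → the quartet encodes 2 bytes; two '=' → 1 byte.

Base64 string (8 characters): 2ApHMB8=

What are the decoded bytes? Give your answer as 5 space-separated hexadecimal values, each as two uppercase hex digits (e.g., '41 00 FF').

Answer: D8 0A 47 30 1F

Derivation:
After char 0 ('2'=54): chars_in_quartet=1 acc=0x36 bytes_emitted=0
After char 1 ('A'=0): chars_in_quartet=2 acc=0xD80 bytes_emitted=0
After char 2 ('p'=41): chars_in_quartet=3 acc=0x36029 bytes_emitted=0
After char 3 ('H'=7): chars_in_quartet=4 acc=0xD80A47 -> emit D8 0A 47, reset; bytes_emitted=3
After char 4 ('M'=12): chars_in_quartet=1 acc=0xC bytes_emitted=3
After char 5 ('B'=1): chars_in_quartet=2 acc=0x301 bytes_emitted=3
After char 6 ('8'=60): chars_in_quartet=3 acc=0xC07C bytes_emitted=3
Padding '=': partial quartet acc=0xC07C -> emit 30 1F; bytes_emitted=5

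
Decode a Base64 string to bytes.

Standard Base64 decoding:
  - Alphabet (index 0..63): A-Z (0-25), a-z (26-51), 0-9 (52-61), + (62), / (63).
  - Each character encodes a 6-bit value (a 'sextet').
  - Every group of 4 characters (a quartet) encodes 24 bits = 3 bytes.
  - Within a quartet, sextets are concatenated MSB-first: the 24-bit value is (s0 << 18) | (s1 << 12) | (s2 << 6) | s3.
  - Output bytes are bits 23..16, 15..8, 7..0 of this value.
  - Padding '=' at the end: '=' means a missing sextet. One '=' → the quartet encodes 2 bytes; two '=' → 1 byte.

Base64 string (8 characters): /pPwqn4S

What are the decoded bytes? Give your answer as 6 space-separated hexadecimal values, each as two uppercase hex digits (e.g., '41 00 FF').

Answer: FE 93 F0 AA 7E 12

Derivation:
After char 0 ('/'=63): chars_in_quartet=1 acc=0x3F bytes_emitted=0
After char 1 ('p'=41): chars_in_quartet=2 acc=0xFE9 bytes_emitted=0
After char 2 ('P'=15): chars_in_quartet=3 acc=0x3FA4F bytes_emitted=0
After char 3 ('w'=48): chars_in_quartet=4 acc=0xFE93F0 -> emit FE 93 F0, reset; bytes_emitted=3
After char 4 ('q'=42): chars_in_quartet=1 acc=0x2A bytes_emitted=3
After char 5 ('n'=39): chars_in_quartet=2 acc=0xAA7 bytes_emitted=3
After char 6 ('4'=56): chars_in_quartet=3 acc=0x2A9F8 bytes_emitted=3
After char 7 ('S'=18): chars_in_quartet=4 acc=0xAA7E12 -> emit AA 7E 12, reset; bytes_emitted=6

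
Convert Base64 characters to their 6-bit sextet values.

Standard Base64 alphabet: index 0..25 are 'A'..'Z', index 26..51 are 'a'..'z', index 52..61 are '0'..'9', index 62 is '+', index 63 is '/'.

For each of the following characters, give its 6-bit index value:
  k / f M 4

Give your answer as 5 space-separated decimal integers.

Answer: 36 63 31 12 56

Derivation:
'k': a..z range, 26 + ord('k') − ord('a') = 36
'/': index 63
'f': a..z range, 26 + ord('f') − ord('a') = 31
'M': A..Z range, ord('M') − ord('A') = 12
'4': 0..9 range, 52 + ord('4') − ord('0') = 56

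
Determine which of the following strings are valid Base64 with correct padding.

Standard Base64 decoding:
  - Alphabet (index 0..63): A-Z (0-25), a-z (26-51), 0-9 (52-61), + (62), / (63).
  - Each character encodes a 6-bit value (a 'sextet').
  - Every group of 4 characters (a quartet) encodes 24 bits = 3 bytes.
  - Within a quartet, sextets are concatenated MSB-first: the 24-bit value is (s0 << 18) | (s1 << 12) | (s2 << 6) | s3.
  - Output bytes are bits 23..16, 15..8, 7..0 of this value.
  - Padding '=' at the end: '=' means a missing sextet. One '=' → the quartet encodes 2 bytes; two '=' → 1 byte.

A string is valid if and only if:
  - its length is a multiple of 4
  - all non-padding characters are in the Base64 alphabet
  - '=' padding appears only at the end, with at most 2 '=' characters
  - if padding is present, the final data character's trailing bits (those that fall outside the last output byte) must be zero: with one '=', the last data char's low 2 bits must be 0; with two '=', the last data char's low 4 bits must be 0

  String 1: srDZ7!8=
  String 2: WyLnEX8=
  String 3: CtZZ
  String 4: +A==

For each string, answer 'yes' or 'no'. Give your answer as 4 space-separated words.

Answer: no yes yes yes

Derivation:
String 1: 'srDZ7!8=' → invalid (bad char(s): ['!'])
String 2: 'WyLnEX8=' → valid
String 3: 'CtZZ' → valid
String 4: '+A==' → valid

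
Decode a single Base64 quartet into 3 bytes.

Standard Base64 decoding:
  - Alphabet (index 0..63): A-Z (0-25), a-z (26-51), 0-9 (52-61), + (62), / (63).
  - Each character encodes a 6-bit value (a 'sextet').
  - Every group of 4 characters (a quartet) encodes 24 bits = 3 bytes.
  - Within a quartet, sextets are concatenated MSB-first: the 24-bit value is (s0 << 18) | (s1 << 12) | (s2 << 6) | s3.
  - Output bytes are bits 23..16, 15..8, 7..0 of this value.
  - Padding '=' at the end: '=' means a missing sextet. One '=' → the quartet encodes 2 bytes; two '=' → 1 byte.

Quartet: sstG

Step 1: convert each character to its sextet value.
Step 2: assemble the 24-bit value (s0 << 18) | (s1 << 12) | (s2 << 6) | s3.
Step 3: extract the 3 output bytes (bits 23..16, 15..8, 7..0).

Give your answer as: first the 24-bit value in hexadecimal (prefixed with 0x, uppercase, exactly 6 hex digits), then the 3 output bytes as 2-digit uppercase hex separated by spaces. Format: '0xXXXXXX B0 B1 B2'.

Sextets: s=44, s=44, t=45, G=6
24-bit: (44<<18) | (44<<12) | (45<<6) | 6
      = 0xB00000 | 0x02C000 | 0x000B40 | 0x000006
      = 0xB2CB46
Bytes: (v>>16)&0xFF=B2, (v>>8)&0xFF=CB, v&0xFF=46

Answer: 0xB2CB46 B2 CB 46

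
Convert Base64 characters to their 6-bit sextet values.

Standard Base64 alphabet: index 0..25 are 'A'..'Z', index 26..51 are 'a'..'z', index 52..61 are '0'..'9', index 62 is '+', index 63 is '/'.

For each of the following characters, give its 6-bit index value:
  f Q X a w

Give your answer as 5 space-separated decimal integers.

Answer: 31 16 23 26 48

Derivation:
'f': a..z range, 26 + ord('f') − ord('a') = 31
'Q': A..Z range, ord('Q') − ord('A') = 16
'X': A..Z range, ord('X') − ord('A') = 23
'a': a..z range, 26 + ord('a') − ord('a') = 26
'w': a..z range, 26 + ord('w') − ord('a') = 48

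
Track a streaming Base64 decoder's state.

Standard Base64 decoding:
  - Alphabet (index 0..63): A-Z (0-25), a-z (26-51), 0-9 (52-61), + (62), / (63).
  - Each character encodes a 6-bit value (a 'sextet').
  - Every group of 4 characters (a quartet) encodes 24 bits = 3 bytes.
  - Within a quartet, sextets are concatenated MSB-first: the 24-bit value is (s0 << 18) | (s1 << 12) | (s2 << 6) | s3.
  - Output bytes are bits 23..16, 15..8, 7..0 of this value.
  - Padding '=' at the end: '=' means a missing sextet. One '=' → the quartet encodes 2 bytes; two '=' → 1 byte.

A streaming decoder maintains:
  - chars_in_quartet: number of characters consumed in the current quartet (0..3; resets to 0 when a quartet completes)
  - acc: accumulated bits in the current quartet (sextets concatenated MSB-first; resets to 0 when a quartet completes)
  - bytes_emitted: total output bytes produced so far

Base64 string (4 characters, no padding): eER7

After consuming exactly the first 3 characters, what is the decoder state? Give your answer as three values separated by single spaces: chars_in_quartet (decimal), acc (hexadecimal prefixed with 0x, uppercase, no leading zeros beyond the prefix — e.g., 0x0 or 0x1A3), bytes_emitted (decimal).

After char 0 ('e'=30): chars_in_quartet=1 acc=0x1E bytes_emitted=0
After char 1 ('E'=4): chars_in_quartet=2 acc=0x784 bytes_emitted=0
After char 2 ('R'=17): chars_in_quartet=3 acc=0x1E111 bytes_emitted=0

Answer: 3 0x1E111 0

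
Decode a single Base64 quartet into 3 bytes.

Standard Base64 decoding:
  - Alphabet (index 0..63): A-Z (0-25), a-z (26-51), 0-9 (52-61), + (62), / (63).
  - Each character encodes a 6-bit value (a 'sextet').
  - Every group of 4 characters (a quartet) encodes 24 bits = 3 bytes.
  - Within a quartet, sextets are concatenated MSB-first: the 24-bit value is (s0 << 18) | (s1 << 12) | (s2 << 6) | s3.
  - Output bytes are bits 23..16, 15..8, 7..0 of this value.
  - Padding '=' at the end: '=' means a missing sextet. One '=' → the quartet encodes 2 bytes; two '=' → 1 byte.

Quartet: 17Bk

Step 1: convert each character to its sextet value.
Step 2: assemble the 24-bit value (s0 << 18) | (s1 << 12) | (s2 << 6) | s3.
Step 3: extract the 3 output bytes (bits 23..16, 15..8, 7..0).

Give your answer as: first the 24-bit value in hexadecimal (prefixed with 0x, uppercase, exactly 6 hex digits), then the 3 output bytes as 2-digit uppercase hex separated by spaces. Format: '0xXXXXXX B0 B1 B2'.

Answer: 0xD7B064 D7 B0 64

Derivation:
Sextets: 1=53, 7=59, B=1, k=36
24-bit: (53<<18) | (59<<12) | (1<<6) | 36
      = 0xD40000 | 0x03B000 | 0x000040 | 0x000024
      = 0xD7B064
Bytes: (v>>16)&0xFF=D7, (v>>8)&0xFF=B0, v&0xFF=64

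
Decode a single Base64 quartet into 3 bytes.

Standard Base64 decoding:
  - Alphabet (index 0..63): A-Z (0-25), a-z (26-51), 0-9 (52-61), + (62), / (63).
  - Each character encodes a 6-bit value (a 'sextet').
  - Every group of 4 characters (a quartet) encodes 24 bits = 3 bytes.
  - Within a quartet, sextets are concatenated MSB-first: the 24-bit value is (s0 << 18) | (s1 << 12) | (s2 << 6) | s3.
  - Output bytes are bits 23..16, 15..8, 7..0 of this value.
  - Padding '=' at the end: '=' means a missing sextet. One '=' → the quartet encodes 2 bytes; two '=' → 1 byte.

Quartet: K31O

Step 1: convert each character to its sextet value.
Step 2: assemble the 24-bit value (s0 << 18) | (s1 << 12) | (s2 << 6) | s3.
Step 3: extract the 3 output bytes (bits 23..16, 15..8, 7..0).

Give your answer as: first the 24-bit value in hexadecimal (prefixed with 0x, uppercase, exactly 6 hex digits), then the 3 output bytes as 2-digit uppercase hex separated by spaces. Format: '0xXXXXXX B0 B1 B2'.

Sextets: K=10, 3=55, 1=53, O=14
24-bit: (10<<18) | (55<<12) | (53<<6) | 14
      = 0x280000 | 0x037000 | 0x000D40 | 0x00000E
      = 0x2B7D4E
Bytes: (v>>16)&0xFF=2B, (v>>8)&0xFF=7D, v&0xFF=4E

Answer: 0x2B7D4E 2B 7D 4E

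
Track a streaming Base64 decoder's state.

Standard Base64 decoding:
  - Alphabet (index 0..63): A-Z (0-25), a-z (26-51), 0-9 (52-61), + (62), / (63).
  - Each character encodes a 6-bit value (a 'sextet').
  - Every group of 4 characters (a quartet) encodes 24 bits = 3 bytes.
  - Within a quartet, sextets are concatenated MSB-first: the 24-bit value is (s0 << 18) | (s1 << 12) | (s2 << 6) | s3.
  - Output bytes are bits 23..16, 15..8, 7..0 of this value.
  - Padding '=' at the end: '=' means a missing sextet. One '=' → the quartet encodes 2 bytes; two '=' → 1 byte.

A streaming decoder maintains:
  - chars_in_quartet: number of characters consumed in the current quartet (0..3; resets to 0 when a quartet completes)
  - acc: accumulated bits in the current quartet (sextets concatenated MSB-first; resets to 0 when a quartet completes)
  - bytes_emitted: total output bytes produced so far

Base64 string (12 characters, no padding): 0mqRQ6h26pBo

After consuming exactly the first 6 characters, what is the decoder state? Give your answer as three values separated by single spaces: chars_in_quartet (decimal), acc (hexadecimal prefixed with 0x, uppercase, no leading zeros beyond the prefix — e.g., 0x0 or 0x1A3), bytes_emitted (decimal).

Answer: 2 0x43A 3

Derivation:
After char 0 ('0'=52): chars_in_quartet=1 acc=0x34 bytes_emitted=0
After char 1 ('m'=38): chars_in_quartet=2 acc=0xD26 bytes_emitted=0
After char 2 ('q'=42): chars_in_quartet=3 acc=0x349AA bytes_emitted=0
After char 3 ('R'=17): chars_in_quartet=4 acc=0xD26A91 -> emit D2 6A 91, reset; bytes_emitted=3
After char 4 ('Q'=16): chars_in_quartet=1 acc=0x10 bytes_emitted=3
After char 5 ('6'=58): chars_in_quartet=2 acc=0x43A bytes_emitted=3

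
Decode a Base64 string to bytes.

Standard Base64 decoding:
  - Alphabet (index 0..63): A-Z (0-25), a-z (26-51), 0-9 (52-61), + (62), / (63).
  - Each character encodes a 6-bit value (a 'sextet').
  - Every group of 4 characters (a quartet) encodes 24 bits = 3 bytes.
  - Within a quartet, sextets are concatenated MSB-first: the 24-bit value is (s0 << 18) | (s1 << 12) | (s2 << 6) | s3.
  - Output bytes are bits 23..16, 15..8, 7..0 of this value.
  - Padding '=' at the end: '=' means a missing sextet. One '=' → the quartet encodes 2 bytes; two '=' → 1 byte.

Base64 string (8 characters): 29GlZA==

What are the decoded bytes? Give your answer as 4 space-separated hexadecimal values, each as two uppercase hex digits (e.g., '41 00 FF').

Answer: DB D1 A5 64

Derivation:
After char 0 ('2'=54): chars_in_quartet=1 acc=0x36 bytes_emitted=0
After char 1 ('9'=61): chars_in_quartet=2 acc=0xDBD bytes_emitted=0
After char 2 ('G'=6): chars_in_quartet=3 acc=0x36F46 bytes_emitted=0
After char 3 ('l'=37): chars_in_quartet=4 acc=0xDBD1A5 -> emit DB D1 A5, reset; bytes_emitted=3
After char 4 ('Z'=25): chars_in_quartet=1 acc=0x19 bytes_emitted=3
After char 5 ('A'=0): chars_in_quartet=2 acc=0x640 bytes_emitted=3
Padding '==': partial quartet acc=0x640 -> emit 64; bytes_emitted=4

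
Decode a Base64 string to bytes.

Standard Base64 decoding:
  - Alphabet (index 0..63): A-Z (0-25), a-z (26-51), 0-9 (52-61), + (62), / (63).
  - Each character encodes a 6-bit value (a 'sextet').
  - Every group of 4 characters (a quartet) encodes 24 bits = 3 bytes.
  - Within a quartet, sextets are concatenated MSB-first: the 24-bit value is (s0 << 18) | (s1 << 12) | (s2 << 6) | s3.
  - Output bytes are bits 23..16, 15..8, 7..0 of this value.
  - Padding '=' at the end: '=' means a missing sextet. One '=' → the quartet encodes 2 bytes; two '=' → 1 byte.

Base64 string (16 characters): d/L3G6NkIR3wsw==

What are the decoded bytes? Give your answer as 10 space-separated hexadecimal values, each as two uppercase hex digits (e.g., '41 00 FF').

Answer: 77 F2 F7 1B A3 64 21 1D F0 B3

Derivation:
After char 0 ('d'=29): chars_in_quartet=1 acc=0x1D bytes_emitted=0
After char 1 ('/'=63): chars_in_quartet=2 acc=0x77F bytes_emitted=0
After char 2 ('L'=11): chars_in_quartet=3 acc=0x1DFCB bytes_emitted=0
After char 3 ('3'=55): chars_in_quartet=4 acc=0x77F2F7 -> emit 77 F2 F7, reset; bytes_emitted=3
After char 4 ('G'=6): chars_in_quartet=1 acc=0x6 bytes_emitted=3
After char 5 ('6'=58): chars_in_quartet=2 acc=0x1BA bytes_emitted=3
After char 6 ('N'=13): chars_in_quartet=3 acc=0x6E8D bytes_emitted=3
After char 7 ('k'=36): chars_in_quartet=4 acc=0x1BA364 -> emit 1B A3 64, reset; bytes_emitted=6
After char 8 ('I'=8): chars_in_quartet=1 acc=0x8 bytes_emitted=6
After char 9 ('R'=17): chars_in_quartet=2 acc=0x211 bytes_emitted=6
After char 10 ('3'=55): chars_in_quartet=3 acc=0x8477 bytes_emitted=6
After char 11 ('w'=48): chars_in_quartet=4 acc=0x211DF0 -> emit 21 1D F0, reset; bytes_emitted=9
After char 12 ('s'=44): chars_in_quartet=1 acc=0x2C bytes_emitted=9
After char 13 ('w'=48): chars_in_quartet=2 acc=0xB30 bytes_emitted=9
Padding '==': partial quartet acc=0xB30 -> emit B3; bytes_emitted=10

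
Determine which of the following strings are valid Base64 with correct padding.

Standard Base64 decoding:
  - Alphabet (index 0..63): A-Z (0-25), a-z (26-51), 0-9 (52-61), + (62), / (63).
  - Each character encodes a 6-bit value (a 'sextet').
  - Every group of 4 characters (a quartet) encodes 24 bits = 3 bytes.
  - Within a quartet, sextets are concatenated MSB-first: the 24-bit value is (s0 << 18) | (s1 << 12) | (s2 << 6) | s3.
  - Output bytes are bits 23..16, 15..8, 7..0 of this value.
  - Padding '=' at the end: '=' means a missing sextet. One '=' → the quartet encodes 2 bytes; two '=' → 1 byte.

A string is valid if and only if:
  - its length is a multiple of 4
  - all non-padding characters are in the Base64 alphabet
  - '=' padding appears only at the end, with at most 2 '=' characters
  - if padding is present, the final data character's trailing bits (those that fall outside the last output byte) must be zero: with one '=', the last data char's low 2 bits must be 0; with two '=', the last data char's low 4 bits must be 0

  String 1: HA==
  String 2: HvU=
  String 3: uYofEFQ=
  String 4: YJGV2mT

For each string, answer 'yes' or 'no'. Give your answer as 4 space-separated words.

String 1: 'HA==' → valid
String 2: 'HvU=' → valid
String 3: 'uYofEFQ=' → valid
String 4: 'YJGV2mT' → invalid (len=7 not mult of 4)

Answer: yes yes yes no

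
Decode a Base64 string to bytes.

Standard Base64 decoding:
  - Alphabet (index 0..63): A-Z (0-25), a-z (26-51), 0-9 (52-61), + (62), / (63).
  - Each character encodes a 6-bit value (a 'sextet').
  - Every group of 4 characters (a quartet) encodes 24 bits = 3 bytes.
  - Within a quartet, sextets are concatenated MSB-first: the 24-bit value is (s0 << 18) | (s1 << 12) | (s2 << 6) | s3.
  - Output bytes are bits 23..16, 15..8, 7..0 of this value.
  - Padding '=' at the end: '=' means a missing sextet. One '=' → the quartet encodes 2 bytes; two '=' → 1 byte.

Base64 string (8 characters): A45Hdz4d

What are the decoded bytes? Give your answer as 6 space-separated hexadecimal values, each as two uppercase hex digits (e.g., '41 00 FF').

Answer: 03 8E 47 77 3E 1D

Derivation:
After char 0 ('A'=0): chars_in_quartet=1 acc=0x0 bytes_emitted=0
After char 1 ('4'=56): chars_in_quartet=2 acc=0x38 bytes_emitted=0
After char 2 ('5'=57): chars_in_quartet=3 acc=0xE39 bytes_emitted=0
After char 3 ('H'=7): chars_in_quartet=4 acc=0x38E47 -> emit 03 8E 47, reset; bytes_emitted=3
After char 4 ('d'=29): chars_in_quartet=1 acc=0x1D bytes_emitted=3
After char 5 ('z'=51): chars_in_quartet=2 acc=0x773 bytes_emitted=3
After char 6 ('4'=56): chars_in_quartet=3 acc=0x1DCF8 bytes_emitted=3
After char 7 ('d'=29): chars_in_quartet=4 acc=0x773E1D -> emit 77 3E 1D, reset; bytes_emitted=6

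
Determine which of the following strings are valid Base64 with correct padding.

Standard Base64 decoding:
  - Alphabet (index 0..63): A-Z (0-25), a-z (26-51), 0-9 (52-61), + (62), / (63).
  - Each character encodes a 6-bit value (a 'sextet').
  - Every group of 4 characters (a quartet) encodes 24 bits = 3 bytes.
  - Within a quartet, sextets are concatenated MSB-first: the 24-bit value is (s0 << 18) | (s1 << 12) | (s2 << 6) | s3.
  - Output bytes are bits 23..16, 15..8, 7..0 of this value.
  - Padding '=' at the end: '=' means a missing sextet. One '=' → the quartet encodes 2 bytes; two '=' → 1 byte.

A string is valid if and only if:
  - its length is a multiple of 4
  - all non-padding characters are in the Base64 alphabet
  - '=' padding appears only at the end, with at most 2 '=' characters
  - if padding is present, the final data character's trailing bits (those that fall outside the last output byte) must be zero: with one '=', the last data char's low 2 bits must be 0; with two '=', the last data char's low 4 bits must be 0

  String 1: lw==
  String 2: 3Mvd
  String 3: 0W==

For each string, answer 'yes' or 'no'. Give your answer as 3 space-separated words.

String 1: 'lw==' → valid
String 2: '3Mvd' → valid
String 3: '0W==' → invalid (bad trailing bits)

Answer: yes yes no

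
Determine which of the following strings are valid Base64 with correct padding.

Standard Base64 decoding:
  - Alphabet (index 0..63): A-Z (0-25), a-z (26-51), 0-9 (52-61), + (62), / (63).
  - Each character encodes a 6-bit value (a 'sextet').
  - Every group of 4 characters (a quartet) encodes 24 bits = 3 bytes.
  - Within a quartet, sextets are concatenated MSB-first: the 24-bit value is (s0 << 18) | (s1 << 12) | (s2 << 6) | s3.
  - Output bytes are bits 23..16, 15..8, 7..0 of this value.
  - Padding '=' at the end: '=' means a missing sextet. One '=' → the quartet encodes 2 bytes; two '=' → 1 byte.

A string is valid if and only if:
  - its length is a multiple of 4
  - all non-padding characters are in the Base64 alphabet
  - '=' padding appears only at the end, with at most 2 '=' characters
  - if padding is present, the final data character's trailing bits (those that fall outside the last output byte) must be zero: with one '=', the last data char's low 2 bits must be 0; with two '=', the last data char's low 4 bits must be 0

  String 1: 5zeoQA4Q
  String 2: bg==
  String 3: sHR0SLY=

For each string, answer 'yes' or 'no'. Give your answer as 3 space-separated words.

String 1: '5zeoQA4Q' → valid
String 2: 'bg==' → valid
String 3: 'sHR0SLY=' → valid

Answer: yes yes yes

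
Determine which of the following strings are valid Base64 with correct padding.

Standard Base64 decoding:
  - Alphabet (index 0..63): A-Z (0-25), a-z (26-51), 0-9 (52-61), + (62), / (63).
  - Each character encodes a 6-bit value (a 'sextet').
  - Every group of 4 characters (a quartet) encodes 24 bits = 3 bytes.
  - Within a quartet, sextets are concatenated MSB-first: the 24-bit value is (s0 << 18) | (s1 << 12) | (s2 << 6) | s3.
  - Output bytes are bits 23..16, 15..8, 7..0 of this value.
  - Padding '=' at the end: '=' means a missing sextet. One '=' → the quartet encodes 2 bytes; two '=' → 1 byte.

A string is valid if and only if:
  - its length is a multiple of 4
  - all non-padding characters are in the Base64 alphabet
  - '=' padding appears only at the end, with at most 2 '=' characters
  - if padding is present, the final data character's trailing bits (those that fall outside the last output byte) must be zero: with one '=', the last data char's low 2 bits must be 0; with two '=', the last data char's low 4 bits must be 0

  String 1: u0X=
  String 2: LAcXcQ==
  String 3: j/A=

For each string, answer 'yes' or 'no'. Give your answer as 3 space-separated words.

Answer: no yes yes

Derivation:
String 1: 'u0X=' → invalid (bad trailing bits)
String 2: 'LAcXcQ==' → valid
String 3: 'j/A=' → valid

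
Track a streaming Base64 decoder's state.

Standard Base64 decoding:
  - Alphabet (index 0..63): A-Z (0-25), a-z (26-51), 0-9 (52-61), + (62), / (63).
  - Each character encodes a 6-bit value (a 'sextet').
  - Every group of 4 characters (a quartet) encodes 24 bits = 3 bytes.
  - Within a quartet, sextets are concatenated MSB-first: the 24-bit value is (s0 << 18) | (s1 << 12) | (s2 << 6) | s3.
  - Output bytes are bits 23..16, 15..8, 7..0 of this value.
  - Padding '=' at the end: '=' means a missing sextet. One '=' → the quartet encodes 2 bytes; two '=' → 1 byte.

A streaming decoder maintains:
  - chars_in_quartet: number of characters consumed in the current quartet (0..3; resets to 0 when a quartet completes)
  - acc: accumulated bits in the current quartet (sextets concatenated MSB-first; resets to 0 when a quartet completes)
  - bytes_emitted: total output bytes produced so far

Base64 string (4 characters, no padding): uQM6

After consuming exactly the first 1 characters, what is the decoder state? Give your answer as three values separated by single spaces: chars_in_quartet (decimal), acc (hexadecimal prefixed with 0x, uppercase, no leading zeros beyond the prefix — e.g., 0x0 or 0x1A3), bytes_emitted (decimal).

After char 0 ('u'=46): chars_in_quartet=1 acc=0x2E bytes_emitted=0

Answer: 1 0x2E 0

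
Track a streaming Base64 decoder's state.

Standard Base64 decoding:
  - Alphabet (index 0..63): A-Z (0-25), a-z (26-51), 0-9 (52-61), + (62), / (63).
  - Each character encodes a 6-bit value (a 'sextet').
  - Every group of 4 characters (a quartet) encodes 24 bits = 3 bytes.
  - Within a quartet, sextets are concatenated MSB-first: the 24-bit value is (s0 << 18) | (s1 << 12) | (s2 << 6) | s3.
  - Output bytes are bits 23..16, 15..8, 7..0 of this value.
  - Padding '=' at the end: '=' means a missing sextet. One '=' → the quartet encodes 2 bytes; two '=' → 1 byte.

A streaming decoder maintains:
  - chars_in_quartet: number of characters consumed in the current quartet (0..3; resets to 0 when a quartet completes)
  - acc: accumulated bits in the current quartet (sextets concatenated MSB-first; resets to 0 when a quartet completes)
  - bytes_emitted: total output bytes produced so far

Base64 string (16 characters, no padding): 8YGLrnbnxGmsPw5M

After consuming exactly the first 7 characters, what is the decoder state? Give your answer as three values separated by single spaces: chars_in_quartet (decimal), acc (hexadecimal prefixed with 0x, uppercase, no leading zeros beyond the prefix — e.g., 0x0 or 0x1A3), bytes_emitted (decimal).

Answer: 3 0x2B9DB 3

Derivation:
After char 0 ('8'=60): chars_in_quartet=1 acc=0x3C bytes_emitted=0
After char 1 ('Y'=24): chars_in_quartet=2 acc=0xF18 bytes_emitted=0
After char 2 ('G'=6): chars_in_quartet=3 acc=0x3C606 bytes_emitted=0
After char 3 ('L'=11): chars_in_quartet=4 acc=0xF1818B -> emit F1 81 8B, reset; bytes_emitted=3
After char 4 ('r'=43): chars_in_quartet=1 acc=0x2B bytes_emitted=3
After char 5 ('n'=39): chars_in_quartet=2 acc=0xAE7 bytes_emitted=3
After char 6 ('b'=27): chars_in_quartet=3 acc=0x2B9DB bytes_emitted=3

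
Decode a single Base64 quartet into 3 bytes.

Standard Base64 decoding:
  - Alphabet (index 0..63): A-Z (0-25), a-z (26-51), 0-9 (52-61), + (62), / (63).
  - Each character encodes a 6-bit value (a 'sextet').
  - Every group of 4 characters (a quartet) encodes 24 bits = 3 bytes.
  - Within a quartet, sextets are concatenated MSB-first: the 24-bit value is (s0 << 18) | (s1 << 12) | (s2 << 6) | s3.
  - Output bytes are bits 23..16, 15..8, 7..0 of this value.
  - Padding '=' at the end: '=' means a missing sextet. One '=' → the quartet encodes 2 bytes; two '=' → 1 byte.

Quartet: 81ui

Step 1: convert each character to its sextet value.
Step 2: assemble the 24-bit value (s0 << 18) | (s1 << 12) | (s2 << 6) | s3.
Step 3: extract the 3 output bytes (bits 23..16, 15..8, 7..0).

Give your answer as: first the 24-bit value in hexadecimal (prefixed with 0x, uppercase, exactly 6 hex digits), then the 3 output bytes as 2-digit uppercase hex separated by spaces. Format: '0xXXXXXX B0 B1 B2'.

Answer: 0xF35BA2 F3 5B A2

Derivation:
Sextets: 8=60, 1=53, u=46, i=34
24-bit: (60<<18) | (53<<12) | (46<<6) | 34
      = 0xF00000 | 0x035000 | 0x000B80 | 0x000022
      = 0xF35BA2
Bytes: (v>>16)&0xFF=F3, (v>>8)&0xFF=5B, v&0xFF=A2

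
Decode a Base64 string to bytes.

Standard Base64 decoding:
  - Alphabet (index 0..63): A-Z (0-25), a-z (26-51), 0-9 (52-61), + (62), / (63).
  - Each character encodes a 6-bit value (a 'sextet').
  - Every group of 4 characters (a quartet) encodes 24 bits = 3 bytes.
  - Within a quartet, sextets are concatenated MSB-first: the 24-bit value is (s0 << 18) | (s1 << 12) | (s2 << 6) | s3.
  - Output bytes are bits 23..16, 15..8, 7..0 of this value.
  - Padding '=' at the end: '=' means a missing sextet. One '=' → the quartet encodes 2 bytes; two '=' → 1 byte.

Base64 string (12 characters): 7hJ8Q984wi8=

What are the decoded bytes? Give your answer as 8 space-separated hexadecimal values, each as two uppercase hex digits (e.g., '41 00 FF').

Answer: EE 12 7C 43 DF 38 C2 2F

Derivation:
After char 0 ('7'=59): chars_in_quartet=1 acc=0x3B bytes_emitted=0
After char 1 ('h'=33): chars_in_quartet=2 acc=0xEE1 bytes_emitted=0
After char 2 ('J'=9): chars_in_quartet=3 acc=0x3B849 bytes_emitted=0
After char 3 ('8'=60): chars_in_quartet=4 acc=0xEE127C -> emit EE 12 7C, reset; bytes_emitted=3
After char 4 ('Q'=16): chars_in_quartet=1 acc=0x10 bytes_emitted=3
After char 5 ('9'=61): chars_in_quartet=2 acc=0x43D bytes_emitted=3
After char 6 ('8'=60): chars_in_quartet=3 acc=0x10F7C bytes_emitted=3
After char 7 ('4'=56): chars_in_quartet=4 acc=0x43DF38 -> emit 43 DF 38, reset; bytes_emitted=6
After char 8 ('w'=48): chars_in_quartet=1 acc=0x30 bytes_emitted=6
After char 9 ('i'=34): chars_in_quartet=2 acc=0xC22 bytes_emitted=6
After char 10 ('8'=60): chars_in_quartet=3 acc=0x308BC bytes_emitted=6
Padding '=': partial quartet acc=0x308BC -> emit C2 2F; bytes_emitted=8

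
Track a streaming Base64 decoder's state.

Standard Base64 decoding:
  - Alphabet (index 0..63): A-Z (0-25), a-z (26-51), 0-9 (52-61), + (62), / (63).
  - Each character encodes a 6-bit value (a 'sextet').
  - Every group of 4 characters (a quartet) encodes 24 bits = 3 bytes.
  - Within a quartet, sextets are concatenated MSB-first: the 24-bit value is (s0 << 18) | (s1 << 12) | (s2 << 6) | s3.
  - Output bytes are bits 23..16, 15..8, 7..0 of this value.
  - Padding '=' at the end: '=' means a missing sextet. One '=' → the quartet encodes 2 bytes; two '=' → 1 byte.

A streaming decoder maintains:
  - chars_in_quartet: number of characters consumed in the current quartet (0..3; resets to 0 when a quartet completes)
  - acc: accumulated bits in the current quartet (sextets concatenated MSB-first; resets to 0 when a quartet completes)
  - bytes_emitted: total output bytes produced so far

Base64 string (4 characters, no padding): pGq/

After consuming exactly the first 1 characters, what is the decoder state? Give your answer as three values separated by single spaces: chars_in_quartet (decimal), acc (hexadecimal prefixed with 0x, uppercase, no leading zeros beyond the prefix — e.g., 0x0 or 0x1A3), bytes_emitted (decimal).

Answer: 1 0x29 0

Derivation:
After char 0 ('p'=41): chars_in_quartet=1 acc=0x29 bytes_emitted=0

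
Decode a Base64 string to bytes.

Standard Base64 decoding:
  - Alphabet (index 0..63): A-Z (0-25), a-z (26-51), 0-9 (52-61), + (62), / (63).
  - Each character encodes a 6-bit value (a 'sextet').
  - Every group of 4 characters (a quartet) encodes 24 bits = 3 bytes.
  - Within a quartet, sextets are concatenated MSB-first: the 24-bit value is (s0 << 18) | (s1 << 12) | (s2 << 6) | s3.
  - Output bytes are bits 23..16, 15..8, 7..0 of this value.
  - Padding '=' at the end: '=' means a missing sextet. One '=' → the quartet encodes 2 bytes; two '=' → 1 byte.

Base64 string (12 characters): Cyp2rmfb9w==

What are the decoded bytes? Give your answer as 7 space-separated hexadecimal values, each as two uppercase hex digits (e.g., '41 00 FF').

After char 0 ('C'=2): chars_in_quartet=1 acc=0x2 bytes_emitted=0
After char 1 ('y'=50): chars_in_quartet=2 acc=0xB2 bytes_emitted=0
After char 2 ('p'=41): chars_in_quartet=3 acc=0x2CA9 bytes_emitted=0
After char 3 ('2'=54): chars_in_quartet=4 acc=0xB2A76 -> emit 0B 2A 76, reset; bytes_emitted=3
After char 4 ('r'=43): chars_in_quartet=1 acc=0x2B bytes_emitted=3
After char 5 ('m'=38): chars_in_quartet=2 acc=0xAE6 bytes_emitted=3
After char 6 ('f'=31): chars_in_quartet=3 acc=0x2B99F bytes_emitted=3
After char 7 ('b'=27): chars_in_quartet=4 acc=0xAE67DB -> emit AE 67 DB, reset; bytes_emitted=6
After char 8 ('9'=61): chars_in_quartet=1 acc=0x3D bytes_emitted=6
After char 9 ('w'=48): chars_in_quartet=2 acc=0xF70 bytes_emitted=6
Padding '==': partial quartet acc=0xF70 -> emit F7; bytes_emitted=7

Answer: 0B 2A 76 AE 67 DB F7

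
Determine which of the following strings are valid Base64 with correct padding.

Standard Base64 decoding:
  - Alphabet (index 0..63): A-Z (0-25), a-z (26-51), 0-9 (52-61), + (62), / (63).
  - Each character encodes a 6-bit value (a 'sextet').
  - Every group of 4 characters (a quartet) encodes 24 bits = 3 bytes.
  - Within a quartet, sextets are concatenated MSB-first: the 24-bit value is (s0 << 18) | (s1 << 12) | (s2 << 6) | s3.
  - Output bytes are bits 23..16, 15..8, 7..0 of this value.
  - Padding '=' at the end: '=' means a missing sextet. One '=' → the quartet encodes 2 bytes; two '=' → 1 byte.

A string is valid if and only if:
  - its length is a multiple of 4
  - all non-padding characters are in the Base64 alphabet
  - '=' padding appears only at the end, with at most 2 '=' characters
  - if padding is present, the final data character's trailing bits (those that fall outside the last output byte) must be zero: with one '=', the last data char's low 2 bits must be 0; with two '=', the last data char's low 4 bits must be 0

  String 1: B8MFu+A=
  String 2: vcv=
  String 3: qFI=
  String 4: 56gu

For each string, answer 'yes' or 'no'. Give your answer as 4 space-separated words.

String 1: 'B8MFu+A=' → valid
String 2: 'vcv=' → invalid (bad trailing bits)
String 3: 'qFI=' → valid
String 4: '56gu' → valid

Answer: yes no yes yes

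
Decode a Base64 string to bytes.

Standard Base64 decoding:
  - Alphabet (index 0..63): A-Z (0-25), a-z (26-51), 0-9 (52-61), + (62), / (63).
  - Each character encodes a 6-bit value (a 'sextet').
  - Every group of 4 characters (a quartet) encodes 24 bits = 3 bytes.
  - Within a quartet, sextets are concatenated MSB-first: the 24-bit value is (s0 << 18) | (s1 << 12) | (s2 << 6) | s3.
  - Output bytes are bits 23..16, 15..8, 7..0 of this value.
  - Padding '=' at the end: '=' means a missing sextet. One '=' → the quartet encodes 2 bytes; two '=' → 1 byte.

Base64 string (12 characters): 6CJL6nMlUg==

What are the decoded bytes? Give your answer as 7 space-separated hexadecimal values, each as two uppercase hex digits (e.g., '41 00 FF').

Answer: E8 22 4B EA 73 25 52

Derivation:
After char 0 ('6'=58): chars_in_quartet=1 acc=0x3A bytes_emitted=0
After char 1 ('C'=2): chars_in_quartet=2 acc=0xE82 bytes_emitted=0
After char 2 ('J'=9): chars_in_quartet=3 acc=0x3A089 bytes_emitted=0
After char 3 ('L'=11): chars_in_quartet=4 acc=0xE8224B -> emit E8 22 4B, reset; bytes_emitted=3
After char 4 ('6'=58): chars_in_quartet=1 acc=0x3A bytes_emitted=3
After char 5 ('n'=39): chars_in_quartet=2 acc=0xEA7 bytes_emitted=3
After char 6 ('M'=12): chars_in_quartet=3 acc=0x3A9CC bytes_emitted=3
After char 7 ('l'=37): chars_in_quartet=4 acc=0xEA7325 -> emit EA 73 25, reset; bytes_emitted=6
After char 8 ('U'=20): chars_in_quartet=1 acc=0x14 bytes_emitted=6
After char 9 ('g'=32): chars_in_quartet=2 acc=0x520 bytes_emitted=6
Padding '==': partial quartet acc=0x520 -> emit 52; bytes_emitted=7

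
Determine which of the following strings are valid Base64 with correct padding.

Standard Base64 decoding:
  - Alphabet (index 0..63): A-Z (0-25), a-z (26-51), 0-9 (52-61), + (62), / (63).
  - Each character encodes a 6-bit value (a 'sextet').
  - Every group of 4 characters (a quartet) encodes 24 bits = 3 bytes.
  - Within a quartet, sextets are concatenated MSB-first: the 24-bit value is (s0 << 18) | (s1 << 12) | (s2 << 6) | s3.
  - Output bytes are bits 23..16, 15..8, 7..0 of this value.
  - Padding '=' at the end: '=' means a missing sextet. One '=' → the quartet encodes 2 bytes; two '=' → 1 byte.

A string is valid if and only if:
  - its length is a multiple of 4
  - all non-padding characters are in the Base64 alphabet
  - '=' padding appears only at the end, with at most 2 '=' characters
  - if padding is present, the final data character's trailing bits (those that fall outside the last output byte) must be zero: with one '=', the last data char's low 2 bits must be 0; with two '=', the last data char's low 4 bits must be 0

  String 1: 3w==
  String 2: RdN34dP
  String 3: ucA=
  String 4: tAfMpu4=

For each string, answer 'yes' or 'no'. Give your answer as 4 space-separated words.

Answer: yes no yes yes

Derivation:
String 1: '3w==' → valid
String 2: 'RdN34dP' → invalid (len=7 not mult of 4)
String 3: 'ucA=' → valid
String 4: 'tAfMpu4=' → valid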